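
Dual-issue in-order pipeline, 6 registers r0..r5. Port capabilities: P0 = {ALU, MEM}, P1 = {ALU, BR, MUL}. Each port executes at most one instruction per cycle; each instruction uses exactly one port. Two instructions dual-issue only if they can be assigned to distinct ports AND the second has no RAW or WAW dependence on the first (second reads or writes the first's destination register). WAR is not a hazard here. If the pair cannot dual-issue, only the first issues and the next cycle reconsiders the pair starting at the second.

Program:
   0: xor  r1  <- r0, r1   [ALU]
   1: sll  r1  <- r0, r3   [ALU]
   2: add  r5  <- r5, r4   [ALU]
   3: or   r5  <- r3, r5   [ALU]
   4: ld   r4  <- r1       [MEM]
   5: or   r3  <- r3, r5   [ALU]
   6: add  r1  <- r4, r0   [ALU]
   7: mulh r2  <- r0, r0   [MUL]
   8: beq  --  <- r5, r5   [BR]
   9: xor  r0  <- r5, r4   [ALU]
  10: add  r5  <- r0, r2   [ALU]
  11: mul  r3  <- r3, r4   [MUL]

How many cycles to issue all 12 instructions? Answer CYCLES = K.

0. xor @i0  | WAW r1
1. sll+add @i1/i2  | dual
2. or+ld @i3/i4  | dual
3. or+add @i5/i6  | dual
4. mulh @i7  | no-port MUL/BR
5. beq+xor @i8/i9  | dual
6. add+mul @i10/i11  | dual

CYCLES = 7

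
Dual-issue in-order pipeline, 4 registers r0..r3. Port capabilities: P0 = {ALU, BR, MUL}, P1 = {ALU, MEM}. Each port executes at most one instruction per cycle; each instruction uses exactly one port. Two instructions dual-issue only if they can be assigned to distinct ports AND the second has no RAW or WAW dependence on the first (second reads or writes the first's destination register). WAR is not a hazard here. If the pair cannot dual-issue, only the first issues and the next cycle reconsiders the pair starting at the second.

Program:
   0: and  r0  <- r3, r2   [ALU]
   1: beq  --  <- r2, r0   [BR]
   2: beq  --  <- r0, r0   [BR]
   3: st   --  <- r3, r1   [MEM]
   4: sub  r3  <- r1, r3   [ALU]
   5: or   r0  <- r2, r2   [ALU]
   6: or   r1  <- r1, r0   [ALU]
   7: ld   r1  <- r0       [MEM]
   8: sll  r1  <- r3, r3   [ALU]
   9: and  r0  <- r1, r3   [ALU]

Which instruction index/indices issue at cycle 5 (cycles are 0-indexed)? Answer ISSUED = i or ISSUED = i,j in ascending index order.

ISSUED = 7

  cy0 -> i0 (and) RAW r0
  cy1 -> i1 (beq) no-port BR/BR
  cy2 -> i2/i3 (beq st) dual
  cy3 -> i4/i5 (sub or) dual
  cy4 -> i6 (or) WAW r1
  cy5 -> i7 (ld) WAW r1
  cy6 -> i8 (sll) RAW r1
  cy7 -> i9 (and) tail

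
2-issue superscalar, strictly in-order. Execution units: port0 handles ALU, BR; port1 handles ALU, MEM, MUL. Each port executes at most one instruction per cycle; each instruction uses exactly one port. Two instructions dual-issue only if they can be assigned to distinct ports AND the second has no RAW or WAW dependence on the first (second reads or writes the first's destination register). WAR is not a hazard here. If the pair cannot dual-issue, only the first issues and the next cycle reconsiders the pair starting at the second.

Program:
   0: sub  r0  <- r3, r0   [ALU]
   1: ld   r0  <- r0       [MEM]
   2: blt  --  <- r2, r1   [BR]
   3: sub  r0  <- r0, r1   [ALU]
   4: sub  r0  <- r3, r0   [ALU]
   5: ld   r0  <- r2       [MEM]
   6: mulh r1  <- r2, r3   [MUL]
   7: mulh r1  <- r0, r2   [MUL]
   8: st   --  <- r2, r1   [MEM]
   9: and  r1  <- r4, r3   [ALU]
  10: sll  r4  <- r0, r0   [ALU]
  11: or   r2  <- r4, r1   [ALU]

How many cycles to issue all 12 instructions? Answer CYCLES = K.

[0] i0  sub.ALU  -- RAW+WAW r0
[1] i1/i2  ld.MEM;blt.BR  -- 2-wide
[2] i3  sub.ALU  -- RAW+WAW r0
[3] i4  sub.ALU  -- WAW r0
[4] i5  ld.MEM  -- no-port MEM/MUL
[5] i6  mulh.MUL  -- no-port MUL/MUL
[6] i7  mulh.MUL  -- no-port MUL/MEM
[7] i8/i9  st.MEM;and.ALU  -- 2-wide
[8] i10  sll.ALU  -- RAW r4
[9] i11  or.ALU  -- tail

CYCLES = 10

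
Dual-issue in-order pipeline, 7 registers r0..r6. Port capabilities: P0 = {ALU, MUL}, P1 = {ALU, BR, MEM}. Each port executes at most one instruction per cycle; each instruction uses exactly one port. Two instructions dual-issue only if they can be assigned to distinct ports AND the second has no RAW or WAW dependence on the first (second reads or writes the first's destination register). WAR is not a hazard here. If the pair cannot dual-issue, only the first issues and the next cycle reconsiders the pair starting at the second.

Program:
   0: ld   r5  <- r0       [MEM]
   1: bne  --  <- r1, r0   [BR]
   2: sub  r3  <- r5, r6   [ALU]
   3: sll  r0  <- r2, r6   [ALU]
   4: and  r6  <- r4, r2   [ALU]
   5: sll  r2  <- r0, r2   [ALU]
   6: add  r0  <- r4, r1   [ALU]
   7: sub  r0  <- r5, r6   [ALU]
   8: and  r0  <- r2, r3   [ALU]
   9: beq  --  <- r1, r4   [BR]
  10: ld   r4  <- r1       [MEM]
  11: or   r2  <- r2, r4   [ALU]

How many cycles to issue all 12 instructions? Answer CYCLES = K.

t=0 i0:ld ; no-port MEM/BR
t=1 i1/i2:bne+sub ; 2-wide
t=2 i3/i4:sll+and ; 2-wide
t=3 i5/i6:sll+add ; 2-wide
t=4 i7:sub ; WAW r0
t=5 i8/i9:and+beq ; 2-wide
t=6 i10:ld ; RAW r4
t=7 i11:or ; tail

CYCLES = 8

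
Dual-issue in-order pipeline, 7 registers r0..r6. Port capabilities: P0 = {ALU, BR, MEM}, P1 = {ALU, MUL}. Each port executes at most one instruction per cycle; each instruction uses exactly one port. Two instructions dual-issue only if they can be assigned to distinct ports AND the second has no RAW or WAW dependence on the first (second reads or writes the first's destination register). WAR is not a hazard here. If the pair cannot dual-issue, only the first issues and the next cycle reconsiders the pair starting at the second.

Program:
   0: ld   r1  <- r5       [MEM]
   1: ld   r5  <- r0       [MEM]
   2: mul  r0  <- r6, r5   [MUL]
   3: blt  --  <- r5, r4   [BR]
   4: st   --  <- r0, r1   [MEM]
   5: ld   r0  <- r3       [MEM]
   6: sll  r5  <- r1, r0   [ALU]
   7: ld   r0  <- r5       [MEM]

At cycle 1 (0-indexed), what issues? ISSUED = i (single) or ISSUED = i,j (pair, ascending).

#0 head=0: ld.MEM i0 no-port MEM/MEM
#1 head=1: ld.MEM i1 RAW r5
#2 head=2: mul.MUL blt.BR i2/i3 pair
#3 head=4: st.MEM i4 no-port MEM/MEM
#4 head=5: ld.MEM i5 RAW r0
#5 head=6: sll.ALU i6 RAW r5
#6 head=7: ld.MEM i7 tail

ISSUED = 1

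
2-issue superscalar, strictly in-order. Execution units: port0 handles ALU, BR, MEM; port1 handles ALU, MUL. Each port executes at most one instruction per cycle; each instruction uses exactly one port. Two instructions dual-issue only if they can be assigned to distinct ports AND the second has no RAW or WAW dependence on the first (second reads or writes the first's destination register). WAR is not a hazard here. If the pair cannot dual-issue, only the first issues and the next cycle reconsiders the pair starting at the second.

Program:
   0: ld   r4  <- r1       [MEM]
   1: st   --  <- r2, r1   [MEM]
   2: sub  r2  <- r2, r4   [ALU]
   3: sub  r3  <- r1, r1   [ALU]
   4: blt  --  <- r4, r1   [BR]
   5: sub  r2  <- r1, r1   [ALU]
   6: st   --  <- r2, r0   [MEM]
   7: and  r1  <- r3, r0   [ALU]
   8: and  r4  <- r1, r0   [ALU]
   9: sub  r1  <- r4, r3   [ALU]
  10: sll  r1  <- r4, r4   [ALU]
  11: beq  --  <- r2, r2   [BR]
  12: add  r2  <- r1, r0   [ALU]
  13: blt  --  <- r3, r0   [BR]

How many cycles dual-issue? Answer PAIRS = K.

PAIRS = 5

  cy0 -> i0 (ld) no-port MEM/MEM
  cy1 -> i1&i2 (st;sub) 2-wide
  cy2 -> i3&i4 (sub;blt) 2-wide
  cy3 -> i5 (sub) RAW r2
  cy4 -> i6&i7 (st;and) 2-wide
  cy5 -> i8 (and) RAW r4
  cy6 -> i9 (sub) WAW r1
  cy7 -> i10&i11 (sll;beq) 2-wide
  cy8 -> i12&i13 (add;blt) 2-wide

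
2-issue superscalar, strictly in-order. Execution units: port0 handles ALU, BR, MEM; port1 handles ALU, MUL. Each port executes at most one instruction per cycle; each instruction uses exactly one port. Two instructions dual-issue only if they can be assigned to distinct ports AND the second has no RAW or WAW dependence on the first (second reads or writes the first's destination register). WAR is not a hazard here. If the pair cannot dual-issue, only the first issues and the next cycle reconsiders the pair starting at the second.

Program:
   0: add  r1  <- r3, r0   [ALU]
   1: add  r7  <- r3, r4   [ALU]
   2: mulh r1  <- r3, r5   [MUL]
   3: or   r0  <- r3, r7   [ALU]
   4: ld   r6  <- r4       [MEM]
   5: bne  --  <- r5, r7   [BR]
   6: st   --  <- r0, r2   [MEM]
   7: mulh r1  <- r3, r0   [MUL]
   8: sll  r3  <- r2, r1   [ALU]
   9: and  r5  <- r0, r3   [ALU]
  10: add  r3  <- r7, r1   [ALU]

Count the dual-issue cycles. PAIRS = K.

PAIRS = 4

t=0 i0/i1:add/add ; 2-wide
t=1 i2/i3:mulh/or ; 2-wide
t=2 i4:ld ; no-port MEM/BR
t=3 i5:bne ; no-port BR/MEM
t=4 i6/i7:st/mulh ; 2-wide
t=5 i8:sll ; RAW r3
t=6 i9/i10:and/add ; 2-wide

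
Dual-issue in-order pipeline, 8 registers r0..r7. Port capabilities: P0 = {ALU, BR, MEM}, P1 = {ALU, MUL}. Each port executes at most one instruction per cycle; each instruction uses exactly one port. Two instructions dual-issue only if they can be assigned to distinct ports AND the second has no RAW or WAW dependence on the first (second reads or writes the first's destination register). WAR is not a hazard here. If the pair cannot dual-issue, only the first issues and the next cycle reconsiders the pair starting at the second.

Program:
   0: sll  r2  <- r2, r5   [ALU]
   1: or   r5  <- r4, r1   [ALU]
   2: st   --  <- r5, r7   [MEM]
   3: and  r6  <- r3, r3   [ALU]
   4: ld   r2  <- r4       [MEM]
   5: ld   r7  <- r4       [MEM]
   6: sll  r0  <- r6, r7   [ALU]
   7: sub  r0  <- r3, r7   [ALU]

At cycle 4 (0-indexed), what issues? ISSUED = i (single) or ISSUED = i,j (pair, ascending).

ISSUED = 6

c0: i0&i1 sll.ALU;or.ALU  dual
c1: i2&i3 st.MEM;and.ALU  dual
c2: i4 ld.MEM  no-port MEM/MEM
c3: i5 ld.MEM  RAW r7
c4: i6 sll.ALU  WAW r0
c5: i7 sub.ALU  tail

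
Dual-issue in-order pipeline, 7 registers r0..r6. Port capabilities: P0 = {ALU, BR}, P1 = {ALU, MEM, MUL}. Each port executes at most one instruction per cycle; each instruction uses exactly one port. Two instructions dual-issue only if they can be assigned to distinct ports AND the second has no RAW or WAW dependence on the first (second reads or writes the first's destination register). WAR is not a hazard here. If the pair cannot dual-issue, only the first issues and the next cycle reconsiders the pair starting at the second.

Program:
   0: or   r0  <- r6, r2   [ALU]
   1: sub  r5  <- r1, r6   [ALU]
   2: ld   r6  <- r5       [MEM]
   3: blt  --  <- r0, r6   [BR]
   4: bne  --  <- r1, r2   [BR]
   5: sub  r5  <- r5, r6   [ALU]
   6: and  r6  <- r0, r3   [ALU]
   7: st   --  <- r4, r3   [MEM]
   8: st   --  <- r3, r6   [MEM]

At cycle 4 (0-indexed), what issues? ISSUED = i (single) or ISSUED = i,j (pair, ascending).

  cy0 -> i0+i1 (or+sub) 2-wide
  cy1 -> i2 (ld) RAW r6
  cy2 -> i3 (blt) no-port BR/BR
  cy3 -> i4+i5 (bne+sub) 2-wide
  cy4 -> i6+i7 (and+st) 2-wide
  cy5 -> i8 (st) tail

ISSUED = 6,7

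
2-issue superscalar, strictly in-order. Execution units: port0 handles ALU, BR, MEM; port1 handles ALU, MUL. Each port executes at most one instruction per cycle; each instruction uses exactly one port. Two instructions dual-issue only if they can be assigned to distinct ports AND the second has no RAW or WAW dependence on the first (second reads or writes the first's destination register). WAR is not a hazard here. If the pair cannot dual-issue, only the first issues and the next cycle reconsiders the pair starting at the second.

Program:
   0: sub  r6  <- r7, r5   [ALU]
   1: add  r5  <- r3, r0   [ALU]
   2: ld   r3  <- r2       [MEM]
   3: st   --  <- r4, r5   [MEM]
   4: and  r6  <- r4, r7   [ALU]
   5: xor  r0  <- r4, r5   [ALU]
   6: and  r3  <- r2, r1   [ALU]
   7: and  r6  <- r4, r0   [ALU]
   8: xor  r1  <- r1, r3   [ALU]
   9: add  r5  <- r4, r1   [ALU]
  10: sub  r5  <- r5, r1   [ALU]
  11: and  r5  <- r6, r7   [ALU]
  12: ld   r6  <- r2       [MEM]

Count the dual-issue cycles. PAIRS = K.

PAIRS = 5

t=0 i0/i1:sub.ALU/add.ALU ; 2-wide
t=1 i2:ld.MEM ; no-port MEM/MEM
t=2 i3/i4:st.MEM/and.ALU ; 2-wide
t=3 i5/i6:xor.ALU/and.ALU ; 2-wide
t=4 i7/i8:and.ALU/xor.ALU ; 2-wide
t=5 i9:add.ALU ; RAW+WAW r5
t=6 i10:sub.ALU ; WAW r5
t=7 i11/i12:and.ALU/ld.MEM ; 2-wide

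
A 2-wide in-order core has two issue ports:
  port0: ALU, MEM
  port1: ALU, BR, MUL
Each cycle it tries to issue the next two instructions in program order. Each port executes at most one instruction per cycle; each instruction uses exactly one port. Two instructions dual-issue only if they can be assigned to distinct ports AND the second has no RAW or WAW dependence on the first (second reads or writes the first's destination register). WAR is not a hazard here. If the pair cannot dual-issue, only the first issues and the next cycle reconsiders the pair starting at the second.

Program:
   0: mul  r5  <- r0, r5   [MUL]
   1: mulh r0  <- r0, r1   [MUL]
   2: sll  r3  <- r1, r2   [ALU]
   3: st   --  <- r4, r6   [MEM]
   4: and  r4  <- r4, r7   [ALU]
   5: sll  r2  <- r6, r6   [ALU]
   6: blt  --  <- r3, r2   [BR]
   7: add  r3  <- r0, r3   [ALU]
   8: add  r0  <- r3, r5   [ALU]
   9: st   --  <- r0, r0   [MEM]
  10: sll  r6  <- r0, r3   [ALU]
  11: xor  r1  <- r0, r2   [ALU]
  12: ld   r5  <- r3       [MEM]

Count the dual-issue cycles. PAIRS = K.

  cy0 -> i0 (mul) no-port MUL/MUL
  cy1 -> i1,i2 (mulh;sll) pair
  cy2 -> i3,i4 (st;and) pair
  cy3 -> i5 (sll) RAW r2
  cy4 -> i6,i7 (blt;add) pair
  cy5 -> i8 (add) RAW r0
  cy6 -> i9,i10 (st;sll) pair
  cy7 -> i11,i12 (xor;ld) pair

PAIRS = 5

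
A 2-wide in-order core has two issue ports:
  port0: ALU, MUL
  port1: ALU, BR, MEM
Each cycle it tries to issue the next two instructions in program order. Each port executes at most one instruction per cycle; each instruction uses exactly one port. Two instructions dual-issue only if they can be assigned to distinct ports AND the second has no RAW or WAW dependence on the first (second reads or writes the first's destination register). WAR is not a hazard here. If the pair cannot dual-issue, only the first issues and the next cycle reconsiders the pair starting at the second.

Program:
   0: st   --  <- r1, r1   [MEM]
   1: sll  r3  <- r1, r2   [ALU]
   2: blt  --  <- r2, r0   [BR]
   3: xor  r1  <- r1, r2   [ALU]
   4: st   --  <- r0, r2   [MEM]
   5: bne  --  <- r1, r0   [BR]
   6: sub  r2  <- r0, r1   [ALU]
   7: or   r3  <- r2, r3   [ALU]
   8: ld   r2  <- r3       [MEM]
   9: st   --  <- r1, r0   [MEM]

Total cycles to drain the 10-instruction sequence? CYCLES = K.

[0] i0+i1  st.MEM sll.ALU  -- 2-wide
[1] i2+i3  blt.BR xor.ALU  -- 2-wide
[2] i4  st.MEM  -- no-port MEM/BR
[3] i5+i6  bne.BR sub.ALU  -- 2-wide
[4] i7  or.ALU  -- RAW r3
[5] i8  ld.MEM  -- no-port MEM/MEM
[6] i9  st.MEM  -- tail

CYCLES = 7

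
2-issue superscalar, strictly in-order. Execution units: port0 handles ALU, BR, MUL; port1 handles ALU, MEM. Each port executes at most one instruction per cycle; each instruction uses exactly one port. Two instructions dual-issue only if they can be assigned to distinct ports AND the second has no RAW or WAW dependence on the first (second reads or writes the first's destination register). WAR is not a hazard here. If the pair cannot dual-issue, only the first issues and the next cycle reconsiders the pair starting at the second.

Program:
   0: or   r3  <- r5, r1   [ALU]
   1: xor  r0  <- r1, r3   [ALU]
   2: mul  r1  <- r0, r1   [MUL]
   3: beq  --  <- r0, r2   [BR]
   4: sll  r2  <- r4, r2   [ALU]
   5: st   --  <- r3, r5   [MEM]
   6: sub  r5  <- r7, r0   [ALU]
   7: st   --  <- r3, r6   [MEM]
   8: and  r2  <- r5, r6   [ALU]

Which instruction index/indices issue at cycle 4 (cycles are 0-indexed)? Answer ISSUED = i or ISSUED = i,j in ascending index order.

c0: i0 or  RAW r3
c1: i1 xor  RAW r0
c2: i2 mul  no-port MUL/BR
c3: i3+i4 beq/sll  dual
c4: i5+i6 st/sub  dual
c5: i7+i8 st/and  dual

ISSUED = 5,6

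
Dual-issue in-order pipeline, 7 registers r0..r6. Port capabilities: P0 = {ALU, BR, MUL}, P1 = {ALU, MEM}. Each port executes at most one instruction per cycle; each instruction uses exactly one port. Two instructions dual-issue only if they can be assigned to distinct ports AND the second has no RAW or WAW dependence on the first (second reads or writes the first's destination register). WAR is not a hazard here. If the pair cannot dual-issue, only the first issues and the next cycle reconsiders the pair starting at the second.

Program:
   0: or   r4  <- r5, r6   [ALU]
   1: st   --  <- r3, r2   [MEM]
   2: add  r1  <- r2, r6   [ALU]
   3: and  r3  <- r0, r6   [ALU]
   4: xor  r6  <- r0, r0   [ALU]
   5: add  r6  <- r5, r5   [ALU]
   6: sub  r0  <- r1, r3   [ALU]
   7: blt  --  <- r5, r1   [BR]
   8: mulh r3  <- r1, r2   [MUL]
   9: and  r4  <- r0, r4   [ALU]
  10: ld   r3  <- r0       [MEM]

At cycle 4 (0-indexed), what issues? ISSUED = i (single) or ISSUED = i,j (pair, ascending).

ISSUED = 7

  cy0 -> i0,i1 (or;st) 2-wide
  cy1 -> i2,i3 (add;and) 2-wide
  cy2 -> i4 (xor) WAW r6
  cy3 -> i5,i6 (add;sub) 2-wide
  cy4 -> i7 (blt) no-port BR/MUL
  cy5 -> i8,i9 (mulh;and) 2-wide
  cy6 -> i10 (ld) tail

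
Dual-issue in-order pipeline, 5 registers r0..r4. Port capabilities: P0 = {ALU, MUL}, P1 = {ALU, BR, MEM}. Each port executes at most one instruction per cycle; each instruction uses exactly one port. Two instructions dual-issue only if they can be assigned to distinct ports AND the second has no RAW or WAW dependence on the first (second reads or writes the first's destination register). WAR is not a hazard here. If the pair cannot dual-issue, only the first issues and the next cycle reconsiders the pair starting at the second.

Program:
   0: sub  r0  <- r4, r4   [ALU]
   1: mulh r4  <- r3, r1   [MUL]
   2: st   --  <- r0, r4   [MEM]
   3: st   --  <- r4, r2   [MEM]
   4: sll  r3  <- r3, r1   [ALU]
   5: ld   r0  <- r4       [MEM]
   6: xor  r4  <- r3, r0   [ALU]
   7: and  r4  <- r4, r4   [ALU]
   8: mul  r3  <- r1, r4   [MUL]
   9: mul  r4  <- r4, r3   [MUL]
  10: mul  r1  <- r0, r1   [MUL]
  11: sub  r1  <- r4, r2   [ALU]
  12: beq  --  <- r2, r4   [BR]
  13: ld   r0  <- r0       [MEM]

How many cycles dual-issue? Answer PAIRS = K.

PAIRS = 3

t=0 i0+i1:sub.ALU mulh.MUL ; dual
t=1 i2:st.MEM ; no-port MEM/MEM
t=2 i3+i4:st.MEM sll.ALU ; dual
t=3 i5:ld.MEM ; RAW r0
t=4 i6:xor.ALU ; RAW+WAW r4
t=5 i7:and.ALU ; RAW r4
t=6 i8:mul.MUL ; no-port MUL/MUL
t=7 i9:mul.MUL ; no-port MUL/MUL
t=8 i10:mul.MUL ; WAW r1
t=9 i11+i12:sub.ALU beq.BR ; dual
t=10 i13:ld.MEM ; tail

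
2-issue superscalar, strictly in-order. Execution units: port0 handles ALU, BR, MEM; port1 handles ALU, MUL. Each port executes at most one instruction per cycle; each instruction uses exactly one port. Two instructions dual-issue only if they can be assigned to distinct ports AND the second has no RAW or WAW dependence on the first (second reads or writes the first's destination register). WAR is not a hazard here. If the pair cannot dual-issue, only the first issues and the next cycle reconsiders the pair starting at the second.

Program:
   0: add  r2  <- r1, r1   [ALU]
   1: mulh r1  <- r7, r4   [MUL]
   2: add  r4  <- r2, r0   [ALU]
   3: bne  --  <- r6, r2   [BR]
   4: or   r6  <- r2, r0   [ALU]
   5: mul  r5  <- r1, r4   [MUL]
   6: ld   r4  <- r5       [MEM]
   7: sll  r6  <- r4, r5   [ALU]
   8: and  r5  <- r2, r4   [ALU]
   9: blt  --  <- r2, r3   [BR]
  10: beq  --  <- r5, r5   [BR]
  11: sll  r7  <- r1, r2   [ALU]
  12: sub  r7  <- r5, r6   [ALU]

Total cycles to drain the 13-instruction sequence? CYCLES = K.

t=0 i0&i1:add.ALU+mulh.MUL ; 2-wide
t=1 i2&i3:add.ALU+bne.BR ; 2-wide
t=2 i4&i5:or.ALU+mul.MUL ; 2-wide
t=3 i6:ld.MEM ; RAW r4
t=4 i7&i8:sll.ALU+and.ALU ; 2-wide
t=5 i9:blt.BR ; no-port BR/BR
t=6 i10&i11:beq.BR+sll.ALU ; 2-wide
t=7 i12:sub.ALU ; tail

CYCLES = 8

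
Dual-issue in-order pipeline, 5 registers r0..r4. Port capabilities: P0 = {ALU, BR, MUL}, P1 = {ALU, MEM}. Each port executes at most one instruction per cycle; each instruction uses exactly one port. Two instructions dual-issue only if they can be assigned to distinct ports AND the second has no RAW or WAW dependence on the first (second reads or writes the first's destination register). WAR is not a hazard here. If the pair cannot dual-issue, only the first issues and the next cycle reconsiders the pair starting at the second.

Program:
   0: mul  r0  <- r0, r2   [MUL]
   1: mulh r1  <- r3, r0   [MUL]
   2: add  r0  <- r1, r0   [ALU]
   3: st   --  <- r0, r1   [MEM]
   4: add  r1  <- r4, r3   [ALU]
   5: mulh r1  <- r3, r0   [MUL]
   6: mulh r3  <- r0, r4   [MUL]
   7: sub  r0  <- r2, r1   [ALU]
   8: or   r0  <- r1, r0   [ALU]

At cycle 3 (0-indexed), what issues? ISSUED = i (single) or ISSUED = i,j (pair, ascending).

  cy0 -> i0 (mul) no-port MUL/MUL
  cy1 -> i1 (mulh) RAW r1
  cy2 -> i2 (add) RAW r0
  cy3 -> i3+i4 (st/add) pair
  cy4 -> i5 (mulh) no-port MUL/MUL
  cy5 -> i6+i7 (mulh/sub) pair
  cy6 -> i8 (or) tail

ISSUED = 3,4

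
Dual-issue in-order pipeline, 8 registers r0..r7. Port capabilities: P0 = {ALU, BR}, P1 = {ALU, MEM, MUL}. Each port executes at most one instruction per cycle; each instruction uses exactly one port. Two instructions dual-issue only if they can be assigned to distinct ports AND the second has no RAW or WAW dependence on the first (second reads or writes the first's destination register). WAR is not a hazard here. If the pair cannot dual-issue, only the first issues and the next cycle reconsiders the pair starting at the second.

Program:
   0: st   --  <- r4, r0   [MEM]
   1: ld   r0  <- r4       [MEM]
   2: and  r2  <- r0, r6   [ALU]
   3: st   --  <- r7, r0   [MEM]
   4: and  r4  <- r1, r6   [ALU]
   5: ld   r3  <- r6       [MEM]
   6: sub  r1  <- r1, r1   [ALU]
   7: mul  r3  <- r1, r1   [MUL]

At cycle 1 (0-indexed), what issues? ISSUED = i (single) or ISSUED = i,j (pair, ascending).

t=0 i0:st ; no-port MEM/MEM
t=1 i1:ld ; RAW r0
t=2 i2&i3:and/st ; 2-wide
t=3 i4&i5:and/ld ; 2-wide
t=4 i6:sub ; RAW r1
t=5 i7:mul ; tail

ISSUED = 1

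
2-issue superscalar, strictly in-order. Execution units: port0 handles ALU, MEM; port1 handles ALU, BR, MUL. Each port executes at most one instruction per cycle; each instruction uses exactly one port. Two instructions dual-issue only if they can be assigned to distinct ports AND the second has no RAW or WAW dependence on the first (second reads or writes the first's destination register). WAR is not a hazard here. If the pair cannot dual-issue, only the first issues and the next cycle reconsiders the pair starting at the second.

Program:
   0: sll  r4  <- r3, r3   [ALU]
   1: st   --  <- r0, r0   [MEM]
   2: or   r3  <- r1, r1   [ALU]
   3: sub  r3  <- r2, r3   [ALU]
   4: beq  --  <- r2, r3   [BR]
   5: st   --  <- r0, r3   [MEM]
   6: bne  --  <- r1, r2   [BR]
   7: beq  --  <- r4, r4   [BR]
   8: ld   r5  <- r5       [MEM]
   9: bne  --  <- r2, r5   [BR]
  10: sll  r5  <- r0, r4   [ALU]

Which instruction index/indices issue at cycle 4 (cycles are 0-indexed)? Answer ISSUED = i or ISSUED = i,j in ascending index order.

[0] i0&i1  sll+st  -- 2-wide
[1] i2  or  -- RAW+WAW r3
[2] i3  sub  -- RAW r3
[3] i4&i5  beq+st  -- 2-wide
[4] i6  bne  -- no-port BR/BR
[5] i7&i8  beq+ld  -- 2-wide
[6] i9&i10  bne+sll  -- 2-wide

ISSUED = 6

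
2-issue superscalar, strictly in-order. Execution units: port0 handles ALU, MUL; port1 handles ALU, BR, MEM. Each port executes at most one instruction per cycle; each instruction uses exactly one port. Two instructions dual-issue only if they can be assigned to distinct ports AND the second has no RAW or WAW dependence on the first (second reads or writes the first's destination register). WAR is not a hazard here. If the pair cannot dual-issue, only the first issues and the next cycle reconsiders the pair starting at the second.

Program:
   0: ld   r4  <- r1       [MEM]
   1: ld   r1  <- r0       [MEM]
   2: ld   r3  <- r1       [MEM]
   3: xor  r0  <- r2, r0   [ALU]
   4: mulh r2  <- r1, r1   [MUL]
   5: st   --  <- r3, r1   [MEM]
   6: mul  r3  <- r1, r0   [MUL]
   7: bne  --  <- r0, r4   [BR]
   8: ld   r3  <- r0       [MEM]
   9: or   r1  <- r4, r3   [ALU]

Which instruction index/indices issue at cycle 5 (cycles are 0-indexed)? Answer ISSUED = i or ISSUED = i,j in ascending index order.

ISSUED = 8

c0: i0 ld.MEM  no-port MEM/MEM
c1: i1 ld.MEM  no-port MEM/MEM
c2: i2+i3 ld.MEM+xor.ALU  dual
c3: i4+i5 mulh.MUL+st.MEM  dual
c4: i6+i7 mul.MUL+bne.BR  dual
c5: i8 ld.MEM  RAW r3
c6: i9 or.ALU  tail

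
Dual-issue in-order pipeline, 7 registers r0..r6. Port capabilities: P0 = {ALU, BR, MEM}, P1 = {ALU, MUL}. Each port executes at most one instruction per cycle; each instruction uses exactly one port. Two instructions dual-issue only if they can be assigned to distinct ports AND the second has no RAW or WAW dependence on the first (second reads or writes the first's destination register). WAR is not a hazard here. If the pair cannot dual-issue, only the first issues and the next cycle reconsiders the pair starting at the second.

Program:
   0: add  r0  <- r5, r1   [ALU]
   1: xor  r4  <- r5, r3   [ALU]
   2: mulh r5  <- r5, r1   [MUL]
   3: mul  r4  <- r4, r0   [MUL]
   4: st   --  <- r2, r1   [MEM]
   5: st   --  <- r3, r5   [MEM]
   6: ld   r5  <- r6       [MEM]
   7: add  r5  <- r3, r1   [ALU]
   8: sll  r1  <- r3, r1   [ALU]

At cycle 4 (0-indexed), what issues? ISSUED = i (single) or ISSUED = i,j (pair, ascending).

ISSUED = 6

c0: i0/i1 add+xor  dual
c1: i2 mulh  no-port MUL/MUL
c2: i3/i4 mul+st  dual
c3: i5 st  no-port MEM/MEM
c4: i6 ld  WAW r5
c5: i7/i8 add+sll  dual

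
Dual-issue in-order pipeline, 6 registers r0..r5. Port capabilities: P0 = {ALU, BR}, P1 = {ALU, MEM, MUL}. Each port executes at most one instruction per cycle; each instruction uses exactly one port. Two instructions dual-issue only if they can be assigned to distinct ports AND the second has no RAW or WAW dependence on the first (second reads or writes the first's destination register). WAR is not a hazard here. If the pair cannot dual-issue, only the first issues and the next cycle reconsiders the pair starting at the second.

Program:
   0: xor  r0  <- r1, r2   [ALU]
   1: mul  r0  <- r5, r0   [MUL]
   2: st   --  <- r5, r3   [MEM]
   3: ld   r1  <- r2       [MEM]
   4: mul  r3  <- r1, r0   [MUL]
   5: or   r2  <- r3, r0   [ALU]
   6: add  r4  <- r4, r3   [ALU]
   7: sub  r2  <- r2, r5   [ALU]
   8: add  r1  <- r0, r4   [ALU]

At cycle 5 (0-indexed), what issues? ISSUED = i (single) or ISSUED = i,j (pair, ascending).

ISSUED = 5,6

  cy0 -> i0 (xor.ALU) RAW+WAW r0
  cy1 -> i1 (mul.MUL) no-port MUL/MEM
  cy2 -> i2 (st.MEM) no-port MEM/MEM
  cy3 -> i3 (ld.MEM) no-port MEM/MUL
  cy4 -> i4 (mul.MUL) RAW r3
  cy5 -> i5&i6 (or.ALU add.ALU) dual
  cy6 -> i7&i8 (sub.ALU add.ALU) dual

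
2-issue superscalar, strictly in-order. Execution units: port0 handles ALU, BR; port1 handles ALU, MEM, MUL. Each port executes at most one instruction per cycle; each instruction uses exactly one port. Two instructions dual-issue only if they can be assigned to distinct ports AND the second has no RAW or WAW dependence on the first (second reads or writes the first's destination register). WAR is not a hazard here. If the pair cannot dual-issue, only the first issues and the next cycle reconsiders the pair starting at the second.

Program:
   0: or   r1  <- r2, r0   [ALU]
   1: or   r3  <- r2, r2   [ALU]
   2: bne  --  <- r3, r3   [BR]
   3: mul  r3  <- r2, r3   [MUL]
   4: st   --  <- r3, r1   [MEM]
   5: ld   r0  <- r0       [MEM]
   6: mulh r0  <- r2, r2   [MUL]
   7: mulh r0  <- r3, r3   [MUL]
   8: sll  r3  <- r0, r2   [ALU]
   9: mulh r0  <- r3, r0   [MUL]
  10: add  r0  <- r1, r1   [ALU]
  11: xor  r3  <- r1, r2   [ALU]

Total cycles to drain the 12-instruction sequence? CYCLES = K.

#0 head=0: or.ALU/or.ALU i0&i1 pair
#1 head=2: bne.BR/mul.MUL i2&i3 pair
#2 head=4: st.MEM i4 no-port MEM/MEM
#3 head=5: ld.MEM i5 no-port MEM/MUL
#4 head=6: mulh.MUL i6 no-port MUL/MUL
#5 head=7: mulh.MUL i7 RAW r0
#6 head=8: sll.ALU i8 RAW r3
#7 head=9: mulh.MUL i9 WAW r0
#8 head=10: add.ALU/xor.ALU i10&i11 pair

CYCLES = 9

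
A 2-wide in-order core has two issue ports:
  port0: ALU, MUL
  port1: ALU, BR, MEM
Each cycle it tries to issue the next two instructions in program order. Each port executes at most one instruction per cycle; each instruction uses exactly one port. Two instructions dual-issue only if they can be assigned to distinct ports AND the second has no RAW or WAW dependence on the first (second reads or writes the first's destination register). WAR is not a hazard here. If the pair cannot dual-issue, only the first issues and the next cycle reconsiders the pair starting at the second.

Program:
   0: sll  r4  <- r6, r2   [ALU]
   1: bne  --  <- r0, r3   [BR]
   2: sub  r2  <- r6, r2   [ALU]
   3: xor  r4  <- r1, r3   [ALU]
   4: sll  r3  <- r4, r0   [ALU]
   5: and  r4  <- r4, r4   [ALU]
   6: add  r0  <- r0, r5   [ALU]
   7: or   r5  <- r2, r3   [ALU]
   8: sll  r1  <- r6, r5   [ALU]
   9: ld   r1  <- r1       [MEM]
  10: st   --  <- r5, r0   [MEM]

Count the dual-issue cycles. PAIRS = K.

t=0 i0&i1:sll.ALU bne.BR ; pair
t=1 i2&i3:sub.ALU xor.ALU ; pair
t=2 i4&i5:sll.ALU and.ALU ; pair
t=3 i6&i7:add.ALU or.ALU ; pair
t=4 i8:sll.ALU ; RAW+WAW r1
t=5 i9:ld.MEM ; no-port MEM/MEM
t=6 i10:st.MEM ; tail

PAIRS = 4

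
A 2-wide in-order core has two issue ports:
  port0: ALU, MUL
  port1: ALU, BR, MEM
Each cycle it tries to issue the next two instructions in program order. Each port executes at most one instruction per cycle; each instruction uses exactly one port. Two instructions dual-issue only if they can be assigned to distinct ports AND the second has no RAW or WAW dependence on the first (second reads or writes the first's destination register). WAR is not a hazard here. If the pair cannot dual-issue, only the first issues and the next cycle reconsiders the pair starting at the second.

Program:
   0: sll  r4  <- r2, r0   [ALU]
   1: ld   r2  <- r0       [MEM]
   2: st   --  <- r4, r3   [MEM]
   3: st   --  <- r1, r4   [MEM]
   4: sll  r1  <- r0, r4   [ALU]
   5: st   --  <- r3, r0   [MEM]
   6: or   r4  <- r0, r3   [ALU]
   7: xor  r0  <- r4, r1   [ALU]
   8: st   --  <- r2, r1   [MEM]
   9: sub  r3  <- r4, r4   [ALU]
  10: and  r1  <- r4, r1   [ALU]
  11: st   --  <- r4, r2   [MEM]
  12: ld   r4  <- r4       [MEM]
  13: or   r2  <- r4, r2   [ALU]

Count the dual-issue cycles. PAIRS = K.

c0: i0,i1 sll.ALU+ld.MEM  dual
c1: i2 st.MEM  no-port MEM/MEM
c2: i3,i4 st.MEM+sll.ALU  dual
c3: i5,i6 st.MEM+or.ALU  dual
c4: i7,i8 xor.ALU+st.MEM  dual
c5: i9,i10 sub.ALU+and.ALU  dual
c6: i11 st.MEM  no-port MEM/MEM
c7: i12 ld.MEM  RAW r4
c8: i13 or.ALU  tail

PAIRS = 5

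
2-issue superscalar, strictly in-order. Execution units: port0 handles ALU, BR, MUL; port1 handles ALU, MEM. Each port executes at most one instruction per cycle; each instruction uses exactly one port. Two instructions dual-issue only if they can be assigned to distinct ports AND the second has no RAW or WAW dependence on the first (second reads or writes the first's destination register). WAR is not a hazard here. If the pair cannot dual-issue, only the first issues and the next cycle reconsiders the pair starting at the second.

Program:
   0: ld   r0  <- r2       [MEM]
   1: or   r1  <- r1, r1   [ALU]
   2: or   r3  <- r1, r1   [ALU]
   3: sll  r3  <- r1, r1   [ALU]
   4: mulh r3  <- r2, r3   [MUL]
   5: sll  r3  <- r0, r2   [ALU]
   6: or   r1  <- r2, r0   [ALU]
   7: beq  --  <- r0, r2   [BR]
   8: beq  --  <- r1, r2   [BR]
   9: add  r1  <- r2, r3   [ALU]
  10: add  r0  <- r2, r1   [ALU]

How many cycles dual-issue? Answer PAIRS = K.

PAIRS = 3

  cy0 -> i0+i1 (ld.MEM+or.ALU) 2-wide
  cy1 -> i2 (or.ALU) WAW r3
  cy2 -> i3 (sll.ALU) RAW+WAW r3
  cy3 -> i4 (mulh.MUL) WAW r3
  cy4 -> i5+i6 (sll.ALU+or.ALU) 2-wide
  cy5 -> i7 (beq.BR) no-port BR/BR
  cy6 -> i8+i9 (beq.BR+add.ALU) 2-wide
  cy7 -> i10 (add.ALU) tail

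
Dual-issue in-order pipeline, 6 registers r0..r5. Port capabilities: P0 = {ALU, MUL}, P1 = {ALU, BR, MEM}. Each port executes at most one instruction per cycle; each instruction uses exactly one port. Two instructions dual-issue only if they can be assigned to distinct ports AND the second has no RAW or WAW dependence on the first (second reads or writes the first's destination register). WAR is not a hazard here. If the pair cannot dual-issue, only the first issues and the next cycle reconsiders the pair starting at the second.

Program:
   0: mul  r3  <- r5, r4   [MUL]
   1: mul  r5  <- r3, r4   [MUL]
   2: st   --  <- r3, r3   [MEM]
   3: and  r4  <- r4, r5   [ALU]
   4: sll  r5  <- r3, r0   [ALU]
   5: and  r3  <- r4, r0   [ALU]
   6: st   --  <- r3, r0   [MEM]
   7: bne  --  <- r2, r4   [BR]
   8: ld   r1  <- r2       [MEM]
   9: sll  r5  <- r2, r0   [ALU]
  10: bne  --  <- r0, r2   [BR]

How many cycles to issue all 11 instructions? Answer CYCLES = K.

t=0 i0:mul ; no-port MUL/MUL
t=1 i1/i2:mul/st ; dual
t=2 i3/i4:and/sll ; dual
t=3 i5:and ; RAW r3
t=4 i6:st ; no-port MEM/BR
t=5 i7:bne ; no-port BR/MEM
t=6 i8/i9:ld/sll ; dual
t=7 i10:bne ; tail

CYCLES = 8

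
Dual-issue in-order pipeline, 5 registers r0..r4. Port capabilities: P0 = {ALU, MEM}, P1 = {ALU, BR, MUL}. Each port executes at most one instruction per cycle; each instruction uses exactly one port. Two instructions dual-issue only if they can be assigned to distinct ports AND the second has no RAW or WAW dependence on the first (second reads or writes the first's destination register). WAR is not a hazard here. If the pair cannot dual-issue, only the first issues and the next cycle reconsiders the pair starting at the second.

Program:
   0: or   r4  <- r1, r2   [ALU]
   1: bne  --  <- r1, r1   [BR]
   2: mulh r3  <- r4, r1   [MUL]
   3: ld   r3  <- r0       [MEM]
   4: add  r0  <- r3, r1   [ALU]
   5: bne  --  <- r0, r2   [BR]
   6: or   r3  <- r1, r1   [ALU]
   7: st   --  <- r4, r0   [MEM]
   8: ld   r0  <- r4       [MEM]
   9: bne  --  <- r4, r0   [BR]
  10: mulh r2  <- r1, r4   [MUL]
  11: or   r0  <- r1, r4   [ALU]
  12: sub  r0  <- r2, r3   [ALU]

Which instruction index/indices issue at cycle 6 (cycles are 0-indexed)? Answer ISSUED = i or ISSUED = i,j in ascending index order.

ISSUED = 8

c0: i0/i1 or+bne  dual
c1: i2 mulh  WAW r3
c2: i3 ld  RAW r3
c3: i4 add  RAW r0
c4: i5/i6 bne+or  dual
c5: i7 st  no-port MEM/MEM
c6: i8 ld  RAW r0
c7: i9 bne  no-port BR/MUL
c8: i10/i11 mulh+or  dual
c9: i12 sub  tail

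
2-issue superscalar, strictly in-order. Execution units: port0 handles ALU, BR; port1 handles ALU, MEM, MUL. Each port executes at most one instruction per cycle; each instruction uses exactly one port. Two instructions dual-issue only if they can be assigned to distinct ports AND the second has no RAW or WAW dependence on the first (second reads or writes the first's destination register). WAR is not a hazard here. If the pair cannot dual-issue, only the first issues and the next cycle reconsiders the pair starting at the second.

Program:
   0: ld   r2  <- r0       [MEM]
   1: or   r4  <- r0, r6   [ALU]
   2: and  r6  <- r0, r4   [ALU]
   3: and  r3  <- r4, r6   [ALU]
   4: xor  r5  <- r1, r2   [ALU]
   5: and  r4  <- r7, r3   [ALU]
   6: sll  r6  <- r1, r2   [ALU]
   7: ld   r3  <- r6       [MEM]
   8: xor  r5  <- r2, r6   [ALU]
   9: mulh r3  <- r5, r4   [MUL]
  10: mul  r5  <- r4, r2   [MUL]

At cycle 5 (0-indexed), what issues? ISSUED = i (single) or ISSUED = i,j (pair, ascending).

ISSUED = 9

0. ld or @i0&i1  | pair
1. and @i2  | RAW r6
2. and xor @i3&i4  | pair
3. and sll @i5&i6  | pair
4. ld xor @i7&i8  | pair
5. mulh @i9  | no-port MUL/MUL
6. mul @i10  | tail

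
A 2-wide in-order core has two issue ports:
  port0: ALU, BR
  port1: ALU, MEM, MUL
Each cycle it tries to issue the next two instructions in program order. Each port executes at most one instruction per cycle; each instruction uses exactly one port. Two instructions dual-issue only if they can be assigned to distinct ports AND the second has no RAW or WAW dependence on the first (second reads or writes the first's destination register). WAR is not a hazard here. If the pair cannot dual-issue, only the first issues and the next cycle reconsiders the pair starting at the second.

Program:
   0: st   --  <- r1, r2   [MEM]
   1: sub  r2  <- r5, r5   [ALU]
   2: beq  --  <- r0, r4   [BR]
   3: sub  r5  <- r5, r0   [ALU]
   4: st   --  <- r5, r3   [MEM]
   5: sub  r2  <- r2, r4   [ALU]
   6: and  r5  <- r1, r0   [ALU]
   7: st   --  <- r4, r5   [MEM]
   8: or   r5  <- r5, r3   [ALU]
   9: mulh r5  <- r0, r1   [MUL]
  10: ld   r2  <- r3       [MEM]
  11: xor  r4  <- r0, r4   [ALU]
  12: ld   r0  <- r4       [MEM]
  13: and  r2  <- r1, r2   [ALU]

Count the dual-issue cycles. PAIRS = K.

t=0 i0,i1:st.MEM+sub.ALU ; pair
t=1 i2,i3:beq.BR+sub.ALU ; pair
t=2 i4,i5:st.MEM+sub.ALU ; pair
t=3 i6:and.ALU ; RAW r5
t=4 i7,i8:st.MEM+or.ALU ; pair
t=5 i9:mulh.MUL ; no-port MUL/MEM
t=6 i10,i11:ld.MEM+xor.ALU ; pair
t=7 i12,i13:ld.MEM+and.ALU ; pair

PAIRS = 6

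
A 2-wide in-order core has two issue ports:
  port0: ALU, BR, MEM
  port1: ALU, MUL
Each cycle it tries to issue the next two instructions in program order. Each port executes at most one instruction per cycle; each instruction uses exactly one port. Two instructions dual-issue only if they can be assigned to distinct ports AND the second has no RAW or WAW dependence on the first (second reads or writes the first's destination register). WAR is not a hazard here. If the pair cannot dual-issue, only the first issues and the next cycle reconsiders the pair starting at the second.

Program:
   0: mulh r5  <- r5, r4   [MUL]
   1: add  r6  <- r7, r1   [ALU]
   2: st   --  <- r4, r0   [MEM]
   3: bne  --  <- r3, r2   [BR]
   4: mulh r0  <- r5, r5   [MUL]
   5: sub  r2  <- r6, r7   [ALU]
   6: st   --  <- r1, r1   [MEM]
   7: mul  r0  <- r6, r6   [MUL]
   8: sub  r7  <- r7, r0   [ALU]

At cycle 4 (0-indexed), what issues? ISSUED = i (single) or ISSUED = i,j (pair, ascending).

ISSUED = 7

t=0 i0/i1:mulh;add ; 2-wide
t=1 i2:st ; no-port MEM/BR
t=2 i3/i4:bne;mulh ; 2-wide
t=3 i5/i6:sub;st ; 2-wide
t=4 i7:mul ; RAW r0
t=5 i8:sub ; tail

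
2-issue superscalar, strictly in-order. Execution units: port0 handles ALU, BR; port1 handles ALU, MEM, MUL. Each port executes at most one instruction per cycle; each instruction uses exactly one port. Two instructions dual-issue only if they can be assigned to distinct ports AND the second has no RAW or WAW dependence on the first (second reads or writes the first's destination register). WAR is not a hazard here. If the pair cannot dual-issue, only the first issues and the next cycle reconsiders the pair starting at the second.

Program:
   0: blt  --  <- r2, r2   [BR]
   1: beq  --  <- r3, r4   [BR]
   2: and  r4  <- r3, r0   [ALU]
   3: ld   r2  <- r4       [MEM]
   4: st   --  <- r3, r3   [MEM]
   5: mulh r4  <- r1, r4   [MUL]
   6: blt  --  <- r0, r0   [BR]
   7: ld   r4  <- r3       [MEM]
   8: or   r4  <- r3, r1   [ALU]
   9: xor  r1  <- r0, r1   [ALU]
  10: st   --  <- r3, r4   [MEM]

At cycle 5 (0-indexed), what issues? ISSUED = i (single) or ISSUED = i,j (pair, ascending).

ISSUED = 7

t=0 i0:blt ; no-port BR/BR
t=1 i1/i2:beq/and ; pair
t=2 i3:ld ; no-port MEM/MEM
t=3 i4:st ; no-port MEM/MUL
t=4 i5/i6:mulh/blt ; pair
t=5 i7:ld ; WAW r4
t=6 i8/i9:or/xor ; pair
t=7 i10:st ; tail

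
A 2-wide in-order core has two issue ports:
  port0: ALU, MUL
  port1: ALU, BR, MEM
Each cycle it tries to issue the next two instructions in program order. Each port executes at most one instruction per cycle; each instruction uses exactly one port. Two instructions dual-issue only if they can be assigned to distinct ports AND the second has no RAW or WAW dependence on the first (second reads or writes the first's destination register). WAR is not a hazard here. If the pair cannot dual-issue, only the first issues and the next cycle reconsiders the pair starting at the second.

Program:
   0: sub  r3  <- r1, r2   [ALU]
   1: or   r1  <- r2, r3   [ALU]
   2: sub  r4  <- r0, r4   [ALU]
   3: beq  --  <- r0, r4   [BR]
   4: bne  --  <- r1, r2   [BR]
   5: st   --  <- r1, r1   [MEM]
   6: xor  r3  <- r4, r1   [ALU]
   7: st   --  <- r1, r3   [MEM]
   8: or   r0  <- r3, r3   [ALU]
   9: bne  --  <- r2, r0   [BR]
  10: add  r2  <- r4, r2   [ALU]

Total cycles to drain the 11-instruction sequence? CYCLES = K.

CYCLES = 7

[0] i0  sub.ALU  -- RAW r3
[1] i1,i2  or.ALU+sub.ALU  -- pair
[2] i3  beq.BR  -- no-port BR/BR
[3] i4  bne.BR  -- no-port BR/MEM
[4] i5,i6  st.MEM+xor.ALU  -- pair
[5] i7,i8  st.MEM+or.ALU  -- pair
[6] i9,i10  bne.BR+add.ALU  -- pair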